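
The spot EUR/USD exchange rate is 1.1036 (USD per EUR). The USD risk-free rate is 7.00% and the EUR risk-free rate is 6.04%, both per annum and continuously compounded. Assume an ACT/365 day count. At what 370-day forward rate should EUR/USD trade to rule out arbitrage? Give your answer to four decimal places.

F = S·e^((r_USD − r_EUR)T) = 1.1036 · e^((0.0700 − 0.0604) × 370/365)
= 1.1036 · e^0.009732 = 1.1036 × 1.009780
F = 1.1144 USD per EUR

1.1144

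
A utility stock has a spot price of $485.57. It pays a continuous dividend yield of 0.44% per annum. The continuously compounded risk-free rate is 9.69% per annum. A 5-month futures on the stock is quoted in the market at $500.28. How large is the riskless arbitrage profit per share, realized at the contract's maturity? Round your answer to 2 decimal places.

Fair futures: F* = S·e^(carry·T), with carry = (r − q) = 0.0969 − 0.0044 = 0.0925
F* = 485.57 · e^(0.0925 × 5/12) = 485.57 · e^0.038542 = 485.57 × 1.039294 = $504.6500
Market $500.28 < fair $504.6500: forward underpriced → reverse cash-and-carry (short spot, go long the forward).
At maturity, profit = |F_mkt − F*| = |500.28 − 504.6500| = $4.37 per share

$4.37 per share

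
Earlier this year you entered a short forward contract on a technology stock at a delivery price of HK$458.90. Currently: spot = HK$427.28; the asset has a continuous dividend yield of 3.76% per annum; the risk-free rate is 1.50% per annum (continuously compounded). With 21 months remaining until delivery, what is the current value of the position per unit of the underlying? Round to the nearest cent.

HK$46.94

Current fair forward for the remaining 21 months: F = S·e^((r − q)·T), (r − q) = 0.0150 − 0.0376 = -0.0226
F = 427.28 · e^(-0.0226 × 21/12) = 427.28 × 0.961222 = 410.7109
Value of long forward = (F − K)·e^(−rT) = (410.7109 − 458.90) · e^(−0.0150·21/12)
= -48.1891 × 0.974092 = -46.94
Short position value = −(long value) = HK$46.94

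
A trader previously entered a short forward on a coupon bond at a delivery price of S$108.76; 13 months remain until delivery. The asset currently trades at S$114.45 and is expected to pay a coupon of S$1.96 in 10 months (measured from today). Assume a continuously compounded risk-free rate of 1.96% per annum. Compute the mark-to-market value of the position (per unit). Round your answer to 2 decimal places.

-S$6.05

PV(remaining coupons) I = 1.96·e^(−0.0196·10/12) = 1.9282
Current forward F = (S − I)·e^(rT) = (114.45 − 1.9282)·e^(0.0196·13/12) = 112.5218 × 1.021460 = 114.9365
Value (long) = (F − K)·e^(−rT) = (114.9365 − 108.76) × 0.978991 = 6.0467
Short position value = −(long value) = -S$6.05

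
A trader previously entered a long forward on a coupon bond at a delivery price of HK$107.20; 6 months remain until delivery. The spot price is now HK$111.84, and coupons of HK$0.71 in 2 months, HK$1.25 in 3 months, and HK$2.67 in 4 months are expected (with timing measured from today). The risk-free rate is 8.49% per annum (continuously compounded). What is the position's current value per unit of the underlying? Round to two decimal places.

PV(remaining coupons) I = 0.71·e^(−0.0849·2/12) + 1.25·e^(−0.0849·3/12) + 2.67·e^(−0.0849·4/12) = 4.5193
Current forward F = (S − I)·e^(rT) = (111.84 − 4.5193)·e^(0.0849·6/12) = 107.3207 × 1.043364 = 111.9746
Value (long) = (F − K)·e^(−rT) = (111.9746 − 107.20) × 0.958438 = 4.5762
Value = HK$4.58

HK$4.58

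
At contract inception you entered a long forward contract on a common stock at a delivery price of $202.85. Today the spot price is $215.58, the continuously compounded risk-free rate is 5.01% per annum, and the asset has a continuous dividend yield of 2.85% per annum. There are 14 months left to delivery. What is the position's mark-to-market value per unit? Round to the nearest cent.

$17.20

Current fair forward for the remaining 14 months: F = S·e^((r − q)·T), (r − q) = 0.0501 − 0.0285 = 0.0216
F = 215.58 · e^(0.0216 × 14/12) = 215.58 × 1.025520 = 221.0816
Value of long forward = (F − K)·e^(−rT) = (221.0816 − 202.85) · e^(−0.0501·14/12)
= 18.2316 × 0.943225 = 17.20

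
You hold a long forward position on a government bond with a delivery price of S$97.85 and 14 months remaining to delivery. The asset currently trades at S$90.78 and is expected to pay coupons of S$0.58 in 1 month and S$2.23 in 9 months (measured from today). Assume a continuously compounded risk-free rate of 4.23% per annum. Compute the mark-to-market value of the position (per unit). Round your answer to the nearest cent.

PV(remaining coupons) I = 0.58·e^(−0.0423·1/12) + 2.23·e^(−0.0423·9/12) = 2.7383
Current forward F = (S − I)·e^(rT) = (90.78 − 2.7383)·e^(0.0423·14/12) = 88.0417 × 1.050588 = 92.4956
Value (long) = (F − K)·e^(−rT) = (92.4956 − 97.85) × 0.951848 = -5.0966
Value = -S$5.10

-S$5.10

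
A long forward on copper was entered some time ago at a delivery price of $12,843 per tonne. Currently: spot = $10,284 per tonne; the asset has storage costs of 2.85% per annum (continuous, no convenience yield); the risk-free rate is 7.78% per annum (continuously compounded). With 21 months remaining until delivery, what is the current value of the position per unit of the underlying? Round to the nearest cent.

-$398.32 per tonne

Current fair forward for the remaining 21 months: F = S·e^((r + u)·T), (r + u) = 0.0778 + 0.0285 = 0.1063
F = 10284 · e^(0.1063 × 21/12) = 10284 × 1.20445237 = 12386.5882
Value of long forward = (F − K)·e^(−rT) = (12386.5882 − 12843) · e^(−0.0778·21/12)
= -456.4118 × 0.87271172 = -398.32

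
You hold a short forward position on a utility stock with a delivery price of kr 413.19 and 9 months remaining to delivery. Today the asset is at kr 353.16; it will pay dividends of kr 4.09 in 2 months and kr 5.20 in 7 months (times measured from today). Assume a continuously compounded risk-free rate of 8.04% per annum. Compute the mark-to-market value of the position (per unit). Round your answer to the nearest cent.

kr 44.85

PV(remaining dividends) I = 4.09·e^(−0.0804·2/12) + 5.20·e^(−0.0804·7/12) = 8.9973
Current forward F = (S − I)·e^(rT) = (353.16 − 8.9973)·e^(0.0804·9/12) = 344.1627 × 1.062155 = 365.5541
Value (long) = (F − K)·e^(−rT) = (365.5541 − 413.19) × 0.941482 = -44.8483
Short position value = −(long value) = kr 44.85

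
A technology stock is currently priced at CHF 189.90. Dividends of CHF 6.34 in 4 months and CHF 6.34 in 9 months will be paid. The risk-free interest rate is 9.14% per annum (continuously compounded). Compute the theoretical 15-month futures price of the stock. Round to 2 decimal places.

CHF 199.35

PV(dividends) I = 6.34·e^(−0.0914·4/12) + 6.34·e^(−0.0914·9/12)
I = 6.1498 + 5.9200 = 12.0698
F = (S − I)·e^(rT) = (189.90 − 12.0698) · e^(0.0914·15/12)
= 177.8302 · e^0.114250 = 177.8302 × 1.121032 = CHF 199.35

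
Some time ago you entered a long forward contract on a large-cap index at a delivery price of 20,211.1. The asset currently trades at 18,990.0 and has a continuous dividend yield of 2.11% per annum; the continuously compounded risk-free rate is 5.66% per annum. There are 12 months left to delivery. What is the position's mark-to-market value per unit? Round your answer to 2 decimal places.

-505.41

Current fair forward for the remaining 12 months: F = S·e^((r − q)·T), (r − q) = 0.0566 − 0.0211 = 0.0355
F = 18990.0 · e^(0.0355 × 12/12) = 18990.0 × 1.03613765 = 19676.2540
Value of long forward = (F − K)·e^(−rT) = (19676.2540 − 20211.1) · e^(−0.0566·12/12)
= -534.8460 × 0.94497198 = -505.41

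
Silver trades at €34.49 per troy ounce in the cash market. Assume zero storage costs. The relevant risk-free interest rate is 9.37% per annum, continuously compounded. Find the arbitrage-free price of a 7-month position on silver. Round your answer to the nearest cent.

F = S·e^(rT) = 34.49 · e^(0.0937 × 7/12) = 34.49 · e^0.054658
= 34.49 × 1.056179 = €36.43 per troy ounce

€36.43 per troy ounce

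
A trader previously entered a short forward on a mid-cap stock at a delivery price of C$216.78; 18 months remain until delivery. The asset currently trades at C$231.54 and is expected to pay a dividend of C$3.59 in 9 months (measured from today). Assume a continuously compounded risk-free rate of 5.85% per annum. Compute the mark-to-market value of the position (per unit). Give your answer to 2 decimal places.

PV(remaining dividends) I = 3.59·e^(−0.0585·9/12) = 3.4359
Current forward F = (S − I)·e^(rT) = (231.54 − 3.4359)·e^(0.0585·18/12) = 228.1041 × 1.091715 = 249.0247
Value (long) = (F − K)·e^(−rT) = (249.0247 − 216.78) × 0.915990 = 29.5358
Short position value = −(long value) = -C$29.54

-C$29.54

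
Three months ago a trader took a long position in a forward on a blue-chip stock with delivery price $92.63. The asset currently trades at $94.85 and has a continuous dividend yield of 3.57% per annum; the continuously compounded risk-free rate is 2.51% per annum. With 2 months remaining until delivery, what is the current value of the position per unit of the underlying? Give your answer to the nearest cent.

$2.04

Current fair forward for the remaining 2 months: F = S·e^((r − q)·T), (r − q) = 0.0251 − 0.0357 = -0.0106
F = 94.85 · e^(-0.0106 × 2/12) = 94.85 × 0.998235 = 94.6826
Value of long forward = (F − K)·e^(−rT) = (94.6826 − 92.63) · e^(−0.0251·2/12)
= 2.0526 × 0.995825 = 2.04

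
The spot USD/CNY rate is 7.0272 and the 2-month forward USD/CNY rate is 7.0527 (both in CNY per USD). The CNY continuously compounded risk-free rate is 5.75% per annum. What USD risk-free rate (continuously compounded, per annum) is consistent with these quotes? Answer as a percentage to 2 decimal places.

3.58%

F = S·e^((r_CNY − r_USD)T) ⇒ r_USD = r_CNY − ln(F/S)/T
ln(7.0527/7.0272) = 0.003622; /(2/12) = 0.021732
r_USD = 0.0575 − 0.021732 = 0.035768
r_USD = 3.58%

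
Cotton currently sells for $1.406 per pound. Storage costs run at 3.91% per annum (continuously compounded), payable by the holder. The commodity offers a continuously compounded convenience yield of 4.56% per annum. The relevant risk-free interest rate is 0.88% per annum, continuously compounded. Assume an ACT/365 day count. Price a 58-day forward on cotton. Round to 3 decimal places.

Net carry = r + u − y = 0.0088 + 0.0391 − 0.0456 = 0.0023
F = S·e^((r+u−y)T) = 1.406 · e^(0.0023 × 58/365) = 1.406 · e^0.000365
= 1.406 × 1.000365 = $1.407 per pound

$1.407 per pound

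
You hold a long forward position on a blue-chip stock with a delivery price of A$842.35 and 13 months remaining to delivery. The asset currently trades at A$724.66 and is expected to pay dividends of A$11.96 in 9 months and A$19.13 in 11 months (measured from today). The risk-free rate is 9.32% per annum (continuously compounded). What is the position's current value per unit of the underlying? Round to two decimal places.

PV(remaining dividends) I = 11.96·e^(−0.0932·9/12) + 19.13·e^(−0.0932·11/12) = 28.7161
Current forward F = (S − I)·e^(rT) = (724.66 − 28.7161)·e^(0.0932·13/12) = 695.9439 × 1.106240 = 769.8810
Value (long) = (F − K)·e^(−rT) = (769.8810 − 842.35) × 0.903963 = -65.5093
Value = -A$65.51

-A$65.51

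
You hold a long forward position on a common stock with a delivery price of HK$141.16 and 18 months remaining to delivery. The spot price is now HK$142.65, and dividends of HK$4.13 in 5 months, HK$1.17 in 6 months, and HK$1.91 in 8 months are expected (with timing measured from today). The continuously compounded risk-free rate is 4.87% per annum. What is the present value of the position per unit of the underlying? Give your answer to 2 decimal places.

PV(remaining dividends) I = 4.13·e^(−0.0487·5/12) + 1.17·e^(−0.0487·6/12) + 1.91·e^(−0.0487·8/12) = 7.0379
Current forward F = (S − I)·e^(rT) = (142.65 − 7.0379)·e^(0.0487·18/12) = 135.6121 × 1.075784 = 145.8893
Value (long) = (F − K)·e^(−rT) = (145.8893 − 141.16) × 0.929554 = 4.3961
Value = HK$4.40

HK$4.40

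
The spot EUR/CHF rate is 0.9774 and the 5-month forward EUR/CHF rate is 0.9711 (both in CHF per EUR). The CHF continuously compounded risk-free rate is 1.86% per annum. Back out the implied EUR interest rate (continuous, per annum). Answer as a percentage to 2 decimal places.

F = S·e^((r_CHF − r_EUR)T) ⇒ r_EUR = r_CHF − ln(F/S)/T
ln(0.9711/0.9774) = -0.006467; /(5/12) = -0.015521
r_EUR = 0.0186 + 0.015521 = 0.034121
r_EUR = 3.41%

3.41%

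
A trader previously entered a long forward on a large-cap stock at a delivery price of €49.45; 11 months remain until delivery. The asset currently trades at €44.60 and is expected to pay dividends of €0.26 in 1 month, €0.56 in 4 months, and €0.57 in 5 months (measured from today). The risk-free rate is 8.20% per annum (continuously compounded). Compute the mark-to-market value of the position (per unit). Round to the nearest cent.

-€2.62

PV(remaining dividends) I = 0.26·e^(−0.0820·1/12) + 0.56·e^(−0.0820·4/12) + 0.57·e^(−0.0820·5/12) = 1.3540
Current forward F = (S − I)·e^(rT) = (44.60 − 1.3540)·e^(0.0820·11/12) = 43.2460 × 1.078064 = 46.6220
Value (long) = (F − K)·e^(−rT) = (46.6220 − 49.45) × 0.927589 = -2.6232
Value = -€2.62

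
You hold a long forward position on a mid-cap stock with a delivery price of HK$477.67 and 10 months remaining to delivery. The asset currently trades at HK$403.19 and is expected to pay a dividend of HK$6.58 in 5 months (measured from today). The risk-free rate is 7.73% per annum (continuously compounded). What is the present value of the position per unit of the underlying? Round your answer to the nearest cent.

-HK$51.05

PV(remaining dividends) I = 6.58·e^(−0.0773·5/12) = 6.3714
Current forward F = (S − I)·e^(rT) = (403.19 − 6.3714)·e^(0.0773·10/12) = 396.8186 × 1.066537 = 423.2217
Value (long) = (F − K)·e^(−rT) = (423.2217 − 477.67) × 0.937614 = -51.0515
Value = -HK$51.05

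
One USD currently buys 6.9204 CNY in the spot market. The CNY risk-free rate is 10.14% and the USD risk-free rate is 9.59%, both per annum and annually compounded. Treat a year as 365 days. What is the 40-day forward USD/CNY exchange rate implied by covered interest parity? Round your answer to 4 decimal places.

6.9242

By covered interest parity, F = S · (1+r_CNY)^T / (1+r_USD)^T
= 6.9204 × 1.010641 / 1.010086 = 6.9204 × 1.000549
F = 6.9242 CNY per USD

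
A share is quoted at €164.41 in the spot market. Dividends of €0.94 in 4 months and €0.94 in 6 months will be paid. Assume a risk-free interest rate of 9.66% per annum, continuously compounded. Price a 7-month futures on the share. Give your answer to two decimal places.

€172.03

PV(dividends) I = 0.94·e^(−0.0966·4/12) + 0.94·e^(−0.0966·6/12)
I = 0.9102 + 0.8957 = 1.8059
F = (S − I)·e^(rT) = (164.41 − 1.8059) · e^(0.0966·7/12)
= 162.6041 · e^0.056350 = 162.6041 × 1.057968 = €172.03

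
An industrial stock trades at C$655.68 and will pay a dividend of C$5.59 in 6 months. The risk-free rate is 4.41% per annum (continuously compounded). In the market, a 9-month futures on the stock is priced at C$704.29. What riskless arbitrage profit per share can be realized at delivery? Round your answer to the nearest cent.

C$32.21 per share

PV(dividends) I = 5.59·e^(−0.0441·6/12) = 5.4681
Fair futures F* = (S − I)·e^(rT) = (655.68 − 5.4681)·e^0.033075 = 650.2119 × 1.033628 = 672.0772
Market C$704.29 > fair 672.0772: forward overpriced → cash-and-carry (borrow at r, buy the stock and collect the dividends, short the forward).
Profit at T = |F_mkt − F*| = |704.29 − 672.0772| = C$32.21 per share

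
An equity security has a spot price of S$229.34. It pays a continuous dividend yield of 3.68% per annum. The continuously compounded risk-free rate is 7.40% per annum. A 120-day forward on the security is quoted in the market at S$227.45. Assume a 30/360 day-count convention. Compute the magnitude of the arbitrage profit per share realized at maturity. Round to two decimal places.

S$4.75 per share

Fair forward: F* = S·e^(carry·T), with carry = (r − q) = 0.0740 − 0.0368 = 0.0372
F* = 229.34 · e^(0.0372 × 120/360) = 229.34 · e^0.012400 = 229.34 × 1.012477 = S$232.2015
Market S$227.45 < fair S$232.2015: forward underpriced → reverse cash-and-carry (short spot, go long the forward).
At maturity, profit = |F_mkt − F*| = |227.45 − 232.2015| = S$4.75 per share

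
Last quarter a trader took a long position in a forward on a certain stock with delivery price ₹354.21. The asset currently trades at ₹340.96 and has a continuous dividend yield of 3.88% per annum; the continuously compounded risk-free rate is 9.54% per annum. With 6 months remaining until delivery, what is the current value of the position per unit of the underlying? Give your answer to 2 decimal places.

-₹3.30

Current fair forward for the remaining 6 months: F = S·e^((r − q)·T), (r − q) = 0.0954 − 0.0388 = 0.0566
F = 340.96 · e^(0.0566 × 6/12) = 340.96 × 1.028704 = 350.7469
Value of long forward = (F − K)·e^(−rT) = (350.7469 − 354.21) · e^(−0.0954·6/12)
= -3.4631 × 0.953420 = -3.30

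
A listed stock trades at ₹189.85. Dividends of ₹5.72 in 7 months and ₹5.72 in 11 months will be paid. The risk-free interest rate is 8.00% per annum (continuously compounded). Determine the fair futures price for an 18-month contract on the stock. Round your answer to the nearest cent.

₹201.91

PV(dividends) I = 5.72·e^(−0.0800·7/12) + 5.72·e^(−0.0800·11/12)
I = 5.4592 + 5.3155 = 10.7747
F = (S − I)·e^(rT) = (189.85 − 10.7747) · e^(0.0800·18/12)
= 179.0753 · e^0.120000 = 179.0753 × 1.127497 = ₹201.91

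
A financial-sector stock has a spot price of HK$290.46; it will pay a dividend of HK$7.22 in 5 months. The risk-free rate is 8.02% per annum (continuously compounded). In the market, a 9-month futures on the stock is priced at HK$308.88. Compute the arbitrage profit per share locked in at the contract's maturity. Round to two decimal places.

HK$7.83 per share

PV(dividends) I = 7.22·e^(−0.0802·5/12) = 6.9827
Fair futures F* = (S − I)·e^(rT) = (290.46 − 6.9827)·e^0.060150 = 283.4773 × 1.061996 = 301.0518
Market HK$308.88 > fair 301.0518: forward overpriced → cash-and-carry (borrow at r, buy the stock and collect the dividends, short the forward).
Profit at T = |F_mkt − F*| = |308.88 − 301.0518| = HK$7.83 per share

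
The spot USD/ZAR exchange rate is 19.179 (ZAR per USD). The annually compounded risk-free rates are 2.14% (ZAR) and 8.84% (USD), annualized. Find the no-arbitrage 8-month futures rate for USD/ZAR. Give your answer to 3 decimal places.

18.384

By covered interest parity, F = S · (1+r_ZAR)^T / (1+r_USD)^T
= 19.179 × 1.014216 / 1.058098 = 19.179 × 0.958527
F = 18.384 ZAR per USD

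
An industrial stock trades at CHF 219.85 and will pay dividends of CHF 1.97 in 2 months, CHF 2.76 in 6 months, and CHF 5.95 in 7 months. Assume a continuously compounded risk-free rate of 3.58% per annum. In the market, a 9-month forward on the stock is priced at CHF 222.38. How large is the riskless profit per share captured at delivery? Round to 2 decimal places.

PV(dividends) I = 1.97·e^(−0.0358·2/12) + 2.76·e^(−0.0358·6/12) + 5.95·e^(−0.0358·7/12) = 10.4963
Fair forward F* = (S − I)·e^(rT) = (219.85 − 10.4963)·e^0.026850 = 209.3537 × 1.027214 = 215.0511
Market CHF 222.38 > fair 215.0511: forward overpriced → cash-and-carry (borrow at r, buy the stock and collect the dividends, short the forward).
Profit at T = |F_mkt − F*| = |222.38 − 215.0511| = CHF 7.33 per share

CHF 7.33 per share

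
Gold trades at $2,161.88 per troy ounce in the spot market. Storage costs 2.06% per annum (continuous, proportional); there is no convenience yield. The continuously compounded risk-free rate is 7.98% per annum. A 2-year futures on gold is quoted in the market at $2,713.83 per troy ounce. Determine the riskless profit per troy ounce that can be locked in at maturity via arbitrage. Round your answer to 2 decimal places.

Fair futures: F* = S·e^(carry·T), with carry = (r + u) = 0.0798 + 0.0206 = 0.1004
F* = 2161.88 · e^(0.1004 × 2) = 2161.88 · e^0.20080000 = 2161.88 × 1.22238027 = $2642.6395
Market $2713.83 > fair $2642.6395: forward overpriced → cash-and-carry (buy spot, short the forward).
At maturity, profit = |F_mkt − F*| = |2713.83 − 2642.6395| = $71.19 per troy ounce

$71.19 per troy ounce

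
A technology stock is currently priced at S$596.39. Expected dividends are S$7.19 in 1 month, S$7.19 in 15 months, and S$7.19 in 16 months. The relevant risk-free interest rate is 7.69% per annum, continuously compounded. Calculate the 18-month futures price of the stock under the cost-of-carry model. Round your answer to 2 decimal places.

S$646.68

PV(dividends) I = 7.19·e^(−0.0769·1/12) + 7.19·e^(−0.0769·15/12) + 7.19·e^(−0.0769·16/12)
I = 7.1441 + 6.5310 + 6.4893 = 20.1644
F = (S − I)·e^(rT) = (596.39 − 20.1644) · e^(0.0769·18/12)
= 576.2256 · e^0.115350 = 576.2256 × 1.122266 = S$646.68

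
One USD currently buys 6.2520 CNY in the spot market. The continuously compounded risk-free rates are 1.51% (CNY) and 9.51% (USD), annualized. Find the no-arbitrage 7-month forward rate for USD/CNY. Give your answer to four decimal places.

F = S·e^((r_CNY − r_USD)T) = 6.2520 · e^((0.0151 − 0.0951) × 7/12)
= 6.2520 · e^-0.046667 = 6.2520 × 0.954405
F = 5.9669 CNY per USD

5.9669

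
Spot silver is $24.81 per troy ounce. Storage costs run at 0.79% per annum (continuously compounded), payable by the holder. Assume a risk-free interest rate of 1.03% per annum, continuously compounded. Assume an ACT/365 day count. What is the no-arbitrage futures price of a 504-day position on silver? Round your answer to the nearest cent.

$25.44 per troy ounce

Net carry = r + u − y = 0.0103 + 0.0079 − 0.0000 = 0.0182
F = S·e^((r+u−y)T) = 24.81 · e^(0.0182 × 504/365) = 24.81 · e^0.025131
= 24.81 × 1.025449 = $25.44 per troy ounce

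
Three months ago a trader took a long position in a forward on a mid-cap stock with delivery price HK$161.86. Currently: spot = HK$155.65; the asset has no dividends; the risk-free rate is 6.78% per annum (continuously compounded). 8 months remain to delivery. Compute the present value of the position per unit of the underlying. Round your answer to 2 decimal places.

Current fair forward for the remaining 8 months: F = S·e^(r·T), r = 0.0678
F = 155.65 · e^(0.0678 × 8/12) = 155.65 × 1.046237 = 162.8468
Value of long forward = (F − K)·e^(−rT) = (162.8468 − 161.86) · e^(−0.0678·8/12)
= 0.9868 × 0.955806 = 0.94

HK$0.94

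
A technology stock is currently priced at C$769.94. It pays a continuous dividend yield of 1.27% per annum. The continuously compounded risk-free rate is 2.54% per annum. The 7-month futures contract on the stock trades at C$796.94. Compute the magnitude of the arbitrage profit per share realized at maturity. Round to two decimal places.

C$21.27 per share

Fair futures: F* = S·e^(carry·T), with carry = (r − q) = 0.0254 − 0.0127 = 0.0127
F* = 769.94 · e^(0.0127 × 7/12) = 769.94 · e^0.007408 = 769.94 × 1.007436 = C$775.6653
Market C$796.94 > fair C$775.6653: forward overpriced → cash-and-carry (buy spot, short the forward).
At maturity, profit = |F_mkt − F*| = |796.94 − 775.6653| = C$21.27 per share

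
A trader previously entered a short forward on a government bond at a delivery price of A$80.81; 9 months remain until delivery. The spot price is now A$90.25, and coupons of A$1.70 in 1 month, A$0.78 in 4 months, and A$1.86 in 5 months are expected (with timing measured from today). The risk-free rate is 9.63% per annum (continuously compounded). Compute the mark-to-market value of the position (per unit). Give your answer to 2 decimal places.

PV(remaining coupons) I = 1.70·e^(−0.0963·1/12) + 0.78·e^(−0.0963·4/12) + 1.86·e^(−0.0963·5/12) = 4.2286
Current forward F = (S − I)·e^(rT) = (90.25 − 4.2286)·e^(0.0963·9/12) = 86.0214 × 1.074897 = 92.4641
Value (long) = (F − K)·e^(−rT) = (92.4641 − 80.81) × 0.930322 = 10.8421
Short position value = −(long value) = -A$10.84

-A$10.84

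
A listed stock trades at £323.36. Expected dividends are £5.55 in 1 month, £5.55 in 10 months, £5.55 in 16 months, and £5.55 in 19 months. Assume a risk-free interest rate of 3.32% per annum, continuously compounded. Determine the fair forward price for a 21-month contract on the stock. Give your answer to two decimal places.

PV(dividends) I = 5.55·e^(−0.0332·1/12) + 5.55·e^(−0.0332·10/12) + 5.55·e^(−0.0332·16/12) + 5.55·e^(−0.0332·19/12)
I = 5.5347 + 5.3986 + 5.3097 + 5.2658 = 21.5088
F = (S − I)·e^(rT) = (323.36 − 21.5088) · e^(0.0332·21/12)
= 301.8512 · e^0.058100 = 301.8512 × 1.059821 = £319.91

£319.91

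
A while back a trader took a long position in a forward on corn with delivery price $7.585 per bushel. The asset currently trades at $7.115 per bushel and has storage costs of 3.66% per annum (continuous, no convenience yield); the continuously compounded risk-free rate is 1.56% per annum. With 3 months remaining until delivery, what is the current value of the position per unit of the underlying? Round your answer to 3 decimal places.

Current fair forward for the remaining 3 months: F = S·e^((r + u)·T), (r + u) = 0.0156 + 0.0366 = 0.0522
F = 7.115 · e^(0.0522 × 3/12) = 7.115 × 1.013136 = 7.2085
Value of long forward = (F − K)·e^(−rT) = (7.2085 − 7.585) · e^(−0.0156·3/12)
= -0.3765 × 0.996108 = -0.375

-$0.375 per bushel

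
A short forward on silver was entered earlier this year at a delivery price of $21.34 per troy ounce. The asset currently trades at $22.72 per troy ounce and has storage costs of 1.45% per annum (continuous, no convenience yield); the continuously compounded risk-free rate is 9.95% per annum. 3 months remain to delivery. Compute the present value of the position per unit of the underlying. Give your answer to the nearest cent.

-$1.99 per troy ounce

Current fair forward for the remaining 3 months: F = S·e^((r + u)·T), (r + u) = 0.0995 + 0.0145 = 0.1140
F = 22.72 · e^(0.1140 × 3/12) = 22.72 × 1.028910 = 23.3768
Value of long forward = (F − K)·e^(−rT) = (23.3768 − 21.34) · e^(−0.0995·3/12)
= 2.0368 × 0.975432 = 1.99
Short position value = −(long value) = -$1.99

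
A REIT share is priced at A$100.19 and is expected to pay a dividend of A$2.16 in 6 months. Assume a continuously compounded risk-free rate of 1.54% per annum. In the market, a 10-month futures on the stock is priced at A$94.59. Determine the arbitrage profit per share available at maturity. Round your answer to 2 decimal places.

PV(dividends) I = 2.16·e^(−0.0154·6/12) = 2.1434
Fair futures F* = (S − I)·e^(rT) = (100.19 − 2.1434)·e^0.012833 = 98.0466 × 1.012916 = 99.3130
Market A$94.59 < fair 99.3130: forward underpriced → reverse cash-and-carry (short the stock, invest proceeds at r, pay the dividends, go long the forward).
Profit at T = |F_mkt − F*| = |94.59 − 99.3130| = A$4.72 per share

A$4.72 per share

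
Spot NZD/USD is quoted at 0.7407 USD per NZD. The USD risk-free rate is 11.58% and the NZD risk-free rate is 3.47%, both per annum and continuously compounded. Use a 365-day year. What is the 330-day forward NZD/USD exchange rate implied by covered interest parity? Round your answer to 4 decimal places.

F = S·e^((r_USD − r_NZD)T) = 0.7407 · e^((0.1158 − 0.0347) × 330/365)
= 0.7407 · e^0.073323 = 0.7407 × 1.076078
F = 0.7971 USD per NZD

0.7971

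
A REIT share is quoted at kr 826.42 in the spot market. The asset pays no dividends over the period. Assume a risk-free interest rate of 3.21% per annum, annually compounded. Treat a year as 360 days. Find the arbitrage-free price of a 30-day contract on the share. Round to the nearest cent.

F = S · (1+r)^T
= 826.42 × 1.002636
F = kr 828.60

kr 828.60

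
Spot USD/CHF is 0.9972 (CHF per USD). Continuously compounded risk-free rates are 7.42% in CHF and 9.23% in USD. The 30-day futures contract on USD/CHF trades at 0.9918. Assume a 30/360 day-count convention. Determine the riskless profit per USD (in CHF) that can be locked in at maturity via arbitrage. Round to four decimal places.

0.0039 per USD (in CHF)

Fair futures: F* = S·e^(carry·T), with carry = (r_CHF − r_USD) = 0.0742 − 0.0923 = -0.0181
F* = 0.9972 · e^(-0.0181 × 30/360) = 0.9972 · e^-0.001508 = 0.9972 × 0.998493 = 0.9957
Market 0.9918 < fair 0.9957: forward underpriced → reverse cash-and-carry (short spot, go long the forward).
At maturity, profit = |F_mkt − F*| = |0.9918 − 0.9957| = 0.0039 per USD (in CHF)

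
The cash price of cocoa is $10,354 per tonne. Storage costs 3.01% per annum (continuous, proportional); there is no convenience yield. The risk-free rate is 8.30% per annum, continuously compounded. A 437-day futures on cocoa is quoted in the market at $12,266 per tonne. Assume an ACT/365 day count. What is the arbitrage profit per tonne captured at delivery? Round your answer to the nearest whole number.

Fair futures: F* = S·e^(carry·T), with carry = (r + u) = 0.0830 + 0.0301 = 0.1131
F* = 10354 · e^(0.1131 × 437/365) = 10354 · e^0.135410 = 10354 × 1.145006 = $11855.3921
Market $12266 > fair $11855.3921: forward overpriced → cash-and-carry (buy spot, short the forward).
At maturity, profit = |F_mkt − F*| = |12266 − 11855.3921| = $411 per tonne

$411 per tonne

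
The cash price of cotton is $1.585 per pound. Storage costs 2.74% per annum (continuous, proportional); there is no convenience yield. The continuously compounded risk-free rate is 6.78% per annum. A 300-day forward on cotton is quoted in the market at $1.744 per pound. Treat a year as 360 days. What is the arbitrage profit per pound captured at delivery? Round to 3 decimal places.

$0.028 per pound

Fair forward: F* = S·e^(carry·T), with carry = (r + u) = 0.0678 + 0.0274 = 0.0952
F* = 1.585 · e^(0.0952 × 300/360) = 1.585 · e^0.079333 = 1.585 × 1.082565 = $1.7159
Market $1.744 > fair $1.7159: forward overpriced → cash-and-carry (buy spot, short the forward).
At maturity, profit = |F_mkt − F*| = |1.744 − 1.7159| = $0.028 per pound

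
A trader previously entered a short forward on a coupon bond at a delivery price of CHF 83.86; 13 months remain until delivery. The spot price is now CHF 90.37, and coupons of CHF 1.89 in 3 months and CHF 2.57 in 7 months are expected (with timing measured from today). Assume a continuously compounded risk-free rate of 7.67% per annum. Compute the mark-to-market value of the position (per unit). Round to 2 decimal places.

PV(remaining coupons) I = 1.89·e^(−0.0767·3/12) + 2.57·e^(−0.0767·7/12) = 4.3117
Current forward F = (S − I)·e^(rT) = (90.37 − 4.3117)·e^(0.0767·13/12) = 86.0583 × 1.086641 = 93.5145
Value (long) = (F − K)·e^(−rT) = (93.5145 − 83.86) × 0.920267 = 8.8847
Short position value = −(long value) = -CHF 8.88

-CHF 8.88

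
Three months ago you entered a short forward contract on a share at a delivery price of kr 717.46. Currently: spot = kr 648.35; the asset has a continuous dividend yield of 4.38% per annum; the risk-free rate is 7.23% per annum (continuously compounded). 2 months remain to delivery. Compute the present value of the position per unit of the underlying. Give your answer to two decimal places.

kr 65.23

Current fair forward for the remaining 2 months: F = S·e^((r − q)·T), (r − q) = 0.0723 − 0.0438 = 0.0285
F = 648.35 · e^(0.0285 × 2/12) = 648.35 × 1.004761 = 651.4368
Value of long forward = (F − K)·e^(−rT) = (651.4368 − 717.46) · e^(−0.0723·2/12)
= -66.0232 × 0.988022 = -65.23
Short position value = −(long value) = kr 65.23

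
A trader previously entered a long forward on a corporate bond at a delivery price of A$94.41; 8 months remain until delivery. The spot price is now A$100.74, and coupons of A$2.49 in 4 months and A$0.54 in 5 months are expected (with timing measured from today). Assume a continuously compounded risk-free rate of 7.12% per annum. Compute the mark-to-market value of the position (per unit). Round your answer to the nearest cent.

A$7.75

PV(remaining coupons) I = 2.49·e^(−0.0712·4/12) + 0.54·e^(−0.0712·5/12) = 2.9558
Current forward F = (S − I)·e^(rT) = (100.74 − 2.9558)·e^(0.0712·8/12) = 97.7842 × 1.048611 = 102.5376
Value (long) = (F − K)·e^(−rT) = (102.5376 − 94.41) × 0.953642 = 7.7508
Value = A$7.75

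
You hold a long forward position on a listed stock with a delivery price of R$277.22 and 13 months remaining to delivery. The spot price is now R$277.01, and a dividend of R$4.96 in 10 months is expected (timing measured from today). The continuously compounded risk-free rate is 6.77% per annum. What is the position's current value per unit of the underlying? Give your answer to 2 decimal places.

R$14.71

PV(remaining dividends) I = 4.96·e^(−0.0677·10/12) = 4.6879
Current forward F = (S − I)·e^(rT) = (277.01 − 4.6879)·e^(0.0677·13/12) = 272.3221 × 1.076098 = 293.0453
Value (long) = (F − K)·e^(−rT) = (293.0453 − 277.22) × 0.929283 = 14.7062
Value = R$14.71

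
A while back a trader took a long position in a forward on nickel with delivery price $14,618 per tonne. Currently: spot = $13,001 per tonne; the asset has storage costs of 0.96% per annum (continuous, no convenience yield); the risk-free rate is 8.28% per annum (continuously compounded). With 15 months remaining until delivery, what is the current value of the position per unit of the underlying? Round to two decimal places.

-$22.75 per tonne

Current fair forward for the remaining 15 months: F = S·e^((r + u)·T), (r + u) = 0.0828 + 0.0096 = 0.0924
F = 13001 · e^(0.0924 × 15/12) = 13001 × 1.12243451 = 14592.7711
Value of long forward = (F − K)·e^(−rT) = (14592.7711 − 14618) · e^(−0.0828·15/12)
= -25.2289 × 0.90167602 = -22.75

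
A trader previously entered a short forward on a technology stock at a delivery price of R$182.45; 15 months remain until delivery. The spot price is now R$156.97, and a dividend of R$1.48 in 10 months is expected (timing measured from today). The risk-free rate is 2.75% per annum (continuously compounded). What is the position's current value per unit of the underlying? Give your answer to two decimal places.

PV(remaining dividends) I = 1.48·e^(−0.0275·10/12) = 1.4465
Current forward F = (S − I)·e^(rT) = (156.97 − 1.4465)·e^(0.0275·15/12) = 155.5235 × 1.034973 = 160.9626
Value (long) = (F − K)·e^(−rT) = (160.9626 − 182.45) × 0.966209 = -20.7613
Short position value = −(long value) = R$20.76

R$20.76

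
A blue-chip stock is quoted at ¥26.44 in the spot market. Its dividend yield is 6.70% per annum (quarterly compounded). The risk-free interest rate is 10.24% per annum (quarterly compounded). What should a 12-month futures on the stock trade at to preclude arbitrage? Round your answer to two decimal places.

F = S · (1+r/4)^(4T) / (1+q/4)^(4T)
= 26.44 × 1.106400 / 1.068702 = 26.44 × 1.035275
F = ¥27.37

¥27.37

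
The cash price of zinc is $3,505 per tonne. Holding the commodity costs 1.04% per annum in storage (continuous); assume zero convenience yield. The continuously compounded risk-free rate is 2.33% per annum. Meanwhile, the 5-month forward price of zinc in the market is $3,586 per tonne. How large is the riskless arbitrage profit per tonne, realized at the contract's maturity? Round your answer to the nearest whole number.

$31 per tonne

Fair forward: F* = S·e^(carry·T), with carry = (r + u) = 0.0233 + 0.0104 = 0.0337
F* = 3505 · e^(0.0337 × 5/12) = 3505 · e^0.014042 = 3505 × 1.014141 = $3554.5642
Market $3586 > fair $3554.5642: forward overpriced → cash-and-carry (buy spot, short the forward).
At maturity, profit = |F_mkt − F*| = |3586 − 3554.5642| = $31 per tonne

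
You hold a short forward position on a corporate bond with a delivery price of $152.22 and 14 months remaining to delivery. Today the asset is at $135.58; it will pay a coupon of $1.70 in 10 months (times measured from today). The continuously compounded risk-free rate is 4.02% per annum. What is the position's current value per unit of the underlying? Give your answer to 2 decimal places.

$11.31

PV(remaining coupons) I = 1.70·e^(−0.0402·10/12) = 1.6440
Current forward F = (S − I)·e^(rT) = (135.58 − 1.6440)·e^(0.0402·14/12) = 133.9360 × 1.048017 = 140.3672
Value (long) = (F − K)·e^(−rT) = (140.3672 − 152.22) × 0.954183 = -11.3097
Short position value = −(long value) = $11.31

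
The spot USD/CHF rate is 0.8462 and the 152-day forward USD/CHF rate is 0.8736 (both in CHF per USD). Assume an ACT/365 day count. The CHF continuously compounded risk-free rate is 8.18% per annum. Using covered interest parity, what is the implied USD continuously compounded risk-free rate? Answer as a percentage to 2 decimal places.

0.53%

F = S·e^((r_CHF − r_USD)T) ⇒ r_USD = r_CHF − ln(F/S)/T
ln(0.8736/0.8462) = 0.031867; /(152/365) = 0.076523
r_USD = 0.0818 − 0.076523 = 0.005277
r_USD = 0.53%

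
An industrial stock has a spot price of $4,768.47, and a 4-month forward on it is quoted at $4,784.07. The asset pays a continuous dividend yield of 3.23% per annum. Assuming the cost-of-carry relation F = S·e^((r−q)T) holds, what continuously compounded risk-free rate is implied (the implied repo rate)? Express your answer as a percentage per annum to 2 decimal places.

4.21%

From F = S·e^((r−q)T): (r − q) = ln(F/S)/T
ln(4784.07/4768.47) = ln(1.003271) = 0.003266
(r − q) = 0.003266 / (4/12) = 0.009798
r = ln(F/S)/T + q = 0.009798 + 0.0323 = 0.042098
r = 4.21%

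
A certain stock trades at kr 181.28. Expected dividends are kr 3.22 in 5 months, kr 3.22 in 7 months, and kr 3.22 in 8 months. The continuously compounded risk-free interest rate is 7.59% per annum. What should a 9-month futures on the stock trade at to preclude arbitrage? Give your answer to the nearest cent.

kr 182.09

PV(dividends) I = 3.22·e^(−0.0759·5/12) + 3.22·e^(−0.0759·7/12) + 3.22·e^(−0.0759·8/12)
I = 3.1198 + 3.0805 + 3.0611 = 9.2614
F = (S − I)·e^(rT) = (181.28 − 9.2614) · e^(0.0759·9/12)
= 172.0186 · e^0.056925 = 172.0186 × 1.058576 = kr 182.09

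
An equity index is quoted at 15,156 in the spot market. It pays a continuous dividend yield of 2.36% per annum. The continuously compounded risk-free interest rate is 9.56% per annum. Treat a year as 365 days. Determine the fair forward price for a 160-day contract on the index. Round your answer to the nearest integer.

F = S·e^((r − q)T) = 15156 · e^((0.0956 − 0.0236) × 160/365)
= 15156 · e^0.031562 = 15156 × 1.032065
F = 15,642

15,642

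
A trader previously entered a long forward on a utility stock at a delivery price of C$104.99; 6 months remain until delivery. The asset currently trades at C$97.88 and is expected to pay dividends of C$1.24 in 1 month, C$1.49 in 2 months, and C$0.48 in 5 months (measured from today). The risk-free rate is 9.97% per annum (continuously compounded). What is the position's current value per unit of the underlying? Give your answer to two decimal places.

-C$5.16

PV(remaining dividends) I = 1.24·e^(−0.0997·1/12) + 1.49·e^(−0.0997·2/12) + 0.48·e^(−0.0997·5/12) = 3.1557
Current forward F = (S − I)·e^(rT) = (97.88 − 3.1557)·e^(0.0997·6/12) = 94.7243 × 1.051113 = 99.5659
Value (long) = (F − K)·e^(−rT) = (99.5659 − 104.99) × 0.951372 = -5.1603
Value = -C$5.16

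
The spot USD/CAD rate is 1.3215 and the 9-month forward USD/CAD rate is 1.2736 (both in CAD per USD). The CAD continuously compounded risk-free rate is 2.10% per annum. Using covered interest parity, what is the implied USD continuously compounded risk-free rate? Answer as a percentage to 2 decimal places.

F = S·e^((r_CAD − r_USD)T) ⇒ r_USD = r_CAD − ln(F/S)/T
ln(1.2736/1.3215) = -0.036920; /(9/12) = -0.049227
r_USD = 0.0210 + 0.049227 = 0.070227
r_USD = 7.02%

7.02%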